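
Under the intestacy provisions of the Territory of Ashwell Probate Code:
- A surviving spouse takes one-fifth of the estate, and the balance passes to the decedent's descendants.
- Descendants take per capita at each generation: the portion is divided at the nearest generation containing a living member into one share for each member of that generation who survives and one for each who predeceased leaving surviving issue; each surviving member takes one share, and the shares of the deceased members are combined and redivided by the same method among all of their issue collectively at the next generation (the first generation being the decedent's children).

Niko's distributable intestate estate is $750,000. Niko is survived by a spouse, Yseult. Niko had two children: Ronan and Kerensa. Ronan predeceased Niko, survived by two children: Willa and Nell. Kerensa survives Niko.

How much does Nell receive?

Yseult takes one-fifth of $750,000 = $150,000. The remaining $600,000 passes to the descendants.
The descendants' portion ($600,000) is divided at the children's generation into 2 shares of $300,000. Kerensa takes $300,000. The remaining share for the deceased Ronan ($300,000) is carried to the next generation.
That pool ($300,000) is divided at the grandchildren's generation equally among Willa and Nell: $150,000 each.

Nell receives $150,000.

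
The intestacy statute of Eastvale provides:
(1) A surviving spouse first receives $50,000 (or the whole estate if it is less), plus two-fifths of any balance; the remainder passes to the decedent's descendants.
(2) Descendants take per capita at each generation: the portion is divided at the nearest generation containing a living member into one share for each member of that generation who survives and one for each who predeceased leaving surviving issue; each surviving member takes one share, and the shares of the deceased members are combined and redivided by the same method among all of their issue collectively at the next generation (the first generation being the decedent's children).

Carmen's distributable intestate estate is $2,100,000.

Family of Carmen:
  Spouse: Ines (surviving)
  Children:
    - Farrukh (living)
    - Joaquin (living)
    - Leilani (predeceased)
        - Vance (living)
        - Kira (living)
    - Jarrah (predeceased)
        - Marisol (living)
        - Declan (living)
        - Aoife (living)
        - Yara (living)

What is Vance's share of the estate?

Vance receives $102,500.

Ines first takes $50,000, leaving a balance of $2,050,000. Ines then takes two-fifths of the balance ($820,000), for a total of $870,000. The remaining $1,230,000 passes to the descendants.
The descendants' portion ($1,230,000) is divided at the children's generation into 4 shares of $307,500. Farrukh and Joaquin each take $307,500. The 2 shares of the deceased (Leilani and Jarrah) are combined into a pool of $615,000.
That pool ($615,000) is divided at the grandchildren's generation equally among Vance, Kira, Marisol, Declan, Aoife, and Yara: $102,500 each.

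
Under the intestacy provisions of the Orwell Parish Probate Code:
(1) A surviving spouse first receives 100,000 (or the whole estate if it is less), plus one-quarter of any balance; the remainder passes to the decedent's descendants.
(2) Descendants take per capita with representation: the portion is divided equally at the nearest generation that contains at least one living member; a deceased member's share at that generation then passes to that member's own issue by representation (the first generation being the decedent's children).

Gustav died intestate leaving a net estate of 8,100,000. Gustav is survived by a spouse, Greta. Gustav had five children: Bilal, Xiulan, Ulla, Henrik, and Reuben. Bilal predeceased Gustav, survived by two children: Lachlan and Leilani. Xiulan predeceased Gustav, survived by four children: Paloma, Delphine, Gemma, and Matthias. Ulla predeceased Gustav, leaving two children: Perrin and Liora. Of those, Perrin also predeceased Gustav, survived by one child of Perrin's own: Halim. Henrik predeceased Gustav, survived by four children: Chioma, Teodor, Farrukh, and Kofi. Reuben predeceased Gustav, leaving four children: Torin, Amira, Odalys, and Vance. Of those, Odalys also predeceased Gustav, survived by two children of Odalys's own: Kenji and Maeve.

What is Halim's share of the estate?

Halim receives 375,000.

Greta first takes 100,000, leaving a balance of 8,000,000. Greta then takes one-quarter of the balance (2,000,000), for a total of 2,100,000. The remaining 6,000,000 passes to the descendants.
No child survives, so the initial division is made at the grandchildren's generation.
The descendants' portion (6,000,000) is divided into 16 shares of 375,000: Lachlan, Leilani, Paloma, Delphine, Gemma, Matthias, Liora, Chioma, Teodor, Farrukh, Kofi, Torin, Amira, and Vance each take 375,000; Perrin's 375,000 share passes to Perrin's issue; Odalys's 375,000 share passes to Odalys's issue.
Perrin's share (375,000) passes entirely to Halim.
Odalys's share (375,000) is divided into 2 shares of 187,500: Kenji and Maeve each take 187,500.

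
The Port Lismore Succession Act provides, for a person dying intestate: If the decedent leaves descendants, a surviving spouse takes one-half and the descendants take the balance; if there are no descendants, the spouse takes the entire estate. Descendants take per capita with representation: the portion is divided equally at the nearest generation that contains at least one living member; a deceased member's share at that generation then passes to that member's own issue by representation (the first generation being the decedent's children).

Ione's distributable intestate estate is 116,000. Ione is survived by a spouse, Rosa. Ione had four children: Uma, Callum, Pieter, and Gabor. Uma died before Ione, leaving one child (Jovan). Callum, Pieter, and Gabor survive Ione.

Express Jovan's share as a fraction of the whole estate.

Jovan receives 1/8 of the estate.

Rosa takes one-half of 116,000 = 58,000. The remaining 58,000 passes to the descendants.
The descendants' portion (58,000) is divided into 4 shares of 14,500: Callum, Pieter, and Gabor each take 14,500; Uma's 14,500 share passes to Uma's issue.
Uma's share (14,500) passes entirely to Jovan.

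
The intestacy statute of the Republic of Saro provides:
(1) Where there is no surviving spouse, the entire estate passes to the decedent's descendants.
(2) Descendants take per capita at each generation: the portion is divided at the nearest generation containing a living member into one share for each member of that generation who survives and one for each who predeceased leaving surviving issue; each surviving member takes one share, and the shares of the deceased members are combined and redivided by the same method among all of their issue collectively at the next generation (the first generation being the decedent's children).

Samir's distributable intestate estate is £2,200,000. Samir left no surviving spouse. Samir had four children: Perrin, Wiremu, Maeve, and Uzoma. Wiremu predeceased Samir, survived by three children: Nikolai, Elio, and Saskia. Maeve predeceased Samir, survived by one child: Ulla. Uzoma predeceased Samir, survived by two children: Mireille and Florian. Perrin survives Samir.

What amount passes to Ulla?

Ulla receives £275,000.

The entire £2,200,000 passes to the descendants.
That amount (£2,200,000) is divided at the children's generation into 4 shares of £550,000. Perrin takes £550,000. The 3 shares of the deceased (Wiremu, Maeve, and Uzoma) are combined into a pool of £1,650,000.
That pool (£1,650,000) is divided at the grandchildren's generation equally among Nikolai, Elio, Saskia, Ulla, Mireille, and Florian: £275,000 each.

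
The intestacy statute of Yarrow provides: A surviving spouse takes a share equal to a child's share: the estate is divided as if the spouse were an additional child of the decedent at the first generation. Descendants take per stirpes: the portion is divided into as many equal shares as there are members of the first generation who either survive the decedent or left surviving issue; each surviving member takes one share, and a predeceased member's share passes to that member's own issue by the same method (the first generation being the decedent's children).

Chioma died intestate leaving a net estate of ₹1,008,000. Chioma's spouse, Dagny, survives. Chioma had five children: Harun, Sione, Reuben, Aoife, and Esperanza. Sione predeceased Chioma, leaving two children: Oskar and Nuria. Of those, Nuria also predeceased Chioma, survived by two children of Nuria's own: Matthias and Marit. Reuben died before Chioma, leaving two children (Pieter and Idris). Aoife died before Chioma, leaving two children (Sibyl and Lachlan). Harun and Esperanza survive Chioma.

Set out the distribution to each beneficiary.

The spouse counts as an additional share at the children's level, so there are 6 primary shares of ₹168,000. Dagny takes one such share (₹168,000).
The children's combined portion (₹840,000) is divided into 5 shares of ₹168,000: Harun and Esperanza each take ₹168,000; Sione's ₹168,000 share passes to Sione's issue; Reuben's ₹168,000 share passes to Reuben's issue; Aoife's ₹168,000 share passes to Aoife's issue.
Sione's share (₹168,000) is divided into 2 shares of ₹84,000: Oskar takes ₹84,000; Nuria's ₹84,000 share passes to Nuria's issue.
Nuria's share (₹84,000) is divided into 2 shares of ₹42,000: Matthias and Marit each take ₹42,000.
Reuben's share (₹168,000) is divided into 2 shares of ₹84,000: Pieter and Idris each take ₹84,000.
Aoife's share (₹168,000) is divided into 2 shares of ₹84,000: Sibyl and Lachlan each take ₹84,000.

Dagny: ₹168,000; Harun: ₹168,000; Oskar: ₹84,000; Matthias: ₹42,000; Marit: ₹42,000; Pieter: ₹84,000; Idris: ₹84,000; Sibyl: ₹84,000; Lachlan: ₹84,000; Esperanza: ₹168,000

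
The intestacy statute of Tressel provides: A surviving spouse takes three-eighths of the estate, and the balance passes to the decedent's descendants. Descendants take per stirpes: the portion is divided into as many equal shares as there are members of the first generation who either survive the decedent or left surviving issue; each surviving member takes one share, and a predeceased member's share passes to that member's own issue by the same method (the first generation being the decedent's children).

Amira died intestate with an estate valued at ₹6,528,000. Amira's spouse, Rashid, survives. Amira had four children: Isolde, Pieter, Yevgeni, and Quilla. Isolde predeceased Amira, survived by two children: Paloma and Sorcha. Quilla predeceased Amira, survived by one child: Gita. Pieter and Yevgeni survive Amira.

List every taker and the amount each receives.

Rashid takes three-eighths of ₹6,528,000 = ₹2,448,000. The remaining ₹4,080,000 passes to the descendants.
The descendants' portion (₹4,080,000) is divided into 4 shares of ₹1,020,000: Pieter and Yevgeni each take ₹1,020,000; Isolde's ₹1,020,000 share passes to Isolde's issue; Quilla's ₹1,020,000 share passes to Quilla's issue.
Isolde's share (₹1,020,000) is divided into 2 shares of ₹510,000: Paloma and Sorcha each take ₹510,000.
Quilla's share (₹1,020,000) passes entirely to Gita.

Rashid: ₹2,448,000; Paloma: ₹510,000; Sorcha: ₹510,000; Pieter: ₹1,020,000; Yevgeni: ₹1,020,000; Gita: ₹1,020,000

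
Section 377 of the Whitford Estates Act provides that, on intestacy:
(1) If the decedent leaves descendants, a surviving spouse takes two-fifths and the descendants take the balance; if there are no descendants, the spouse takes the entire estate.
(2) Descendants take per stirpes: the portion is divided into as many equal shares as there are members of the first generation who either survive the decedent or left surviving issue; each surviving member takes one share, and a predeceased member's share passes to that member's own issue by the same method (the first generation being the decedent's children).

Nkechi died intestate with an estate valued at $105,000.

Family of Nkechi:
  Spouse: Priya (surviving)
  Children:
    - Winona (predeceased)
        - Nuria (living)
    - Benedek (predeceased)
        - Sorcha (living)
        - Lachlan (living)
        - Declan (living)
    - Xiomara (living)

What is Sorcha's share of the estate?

Sorcha receives $7,000.

Priya takes two-fifths of $105,000 = $42,000. The remaining $63,000 passes to the descendants.
The descendants' portion ($63,000) is divided into 3 shares of $21,000: Xiomara takes $21,000; Winona's $21,000 share passes to Winona's issue; Benedek's $21,000 share passes to Benedek's issue.
Winona's share ($21,000) passes entirely to Nuria.
Benedek's share ($21,000) is divided into 3 shares of $7,000: Sorcha, Lachlan, and Declan each take $7,000.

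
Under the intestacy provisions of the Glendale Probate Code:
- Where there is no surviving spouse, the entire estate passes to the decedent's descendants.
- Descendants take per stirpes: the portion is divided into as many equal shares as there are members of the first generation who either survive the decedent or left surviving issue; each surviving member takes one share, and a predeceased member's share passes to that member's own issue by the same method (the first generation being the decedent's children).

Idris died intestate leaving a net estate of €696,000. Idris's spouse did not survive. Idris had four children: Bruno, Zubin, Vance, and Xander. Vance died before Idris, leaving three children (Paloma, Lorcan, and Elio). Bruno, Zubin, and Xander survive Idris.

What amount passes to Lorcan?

Lorcan receives €58,000.

The entire €696,000 passes to the descendants.
That amount (€696,000) is divided into 4 shares of €174,000: Bruno, Zubin, and Xander each take €174,000; Vance's €174,000 share passes to Vance's issue.
Vance's share (€174,000) is divided into 3 shares of €58,000: Paloma, Lorcan, and Elio each take €58,000.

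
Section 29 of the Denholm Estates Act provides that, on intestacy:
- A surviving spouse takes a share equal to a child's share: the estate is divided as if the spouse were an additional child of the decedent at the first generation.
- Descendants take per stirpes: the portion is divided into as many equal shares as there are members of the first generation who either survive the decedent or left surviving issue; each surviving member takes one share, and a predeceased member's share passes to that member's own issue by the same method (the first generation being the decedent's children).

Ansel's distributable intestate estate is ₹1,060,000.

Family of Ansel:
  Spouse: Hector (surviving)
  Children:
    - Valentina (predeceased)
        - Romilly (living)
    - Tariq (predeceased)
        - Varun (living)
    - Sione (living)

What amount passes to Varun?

Varun receives ₹265,000.

The spouse counts as an additional share at the children's level, so there are 4 primary shares of ₹265,000. Hector takes one such share (₹265,000).
The children's combined portion (₹795,000) is divided into 3 shares of ₹265,000: Sione takes ₹265,000; Valentina's ₹265,000 share passes to Valentina's issue; Tariq's ₹265,000 share passes to Tariq's issue.
Valentina's share (₹265,000) passes entirely to Romilly.
Tariq's share (₹265,000) passes entirely to Varun.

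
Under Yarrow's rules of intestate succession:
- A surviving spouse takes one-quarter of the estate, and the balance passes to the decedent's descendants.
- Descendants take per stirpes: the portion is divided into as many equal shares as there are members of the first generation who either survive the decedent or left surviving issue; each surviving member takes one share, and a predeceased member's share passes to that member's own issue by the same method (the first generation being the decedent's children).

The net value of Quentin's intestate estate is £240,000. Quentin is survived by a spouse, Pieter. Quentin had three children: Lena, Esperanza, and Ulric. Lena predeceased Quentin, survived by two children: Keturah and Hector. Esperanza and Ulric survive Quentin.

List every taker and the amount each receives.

Pieter: £60,000; Keturah: £30,000; Hector: £30,000; Esperanza: £60,000; Ulric: £60,000

Pieter takes one-quarter of £240,000 = £60,000. The remaining £180,000 passes to the descendants.
The descendants' portion (£180,000) is divided into 3 shares of £60,000: Esperanza and Ulric each take £60,000; Lena's £60,000 share passes to Lena's issue.
Lena's share (£60,000) is divided into 2 shares of £30,000: Keturah and Hector each take £30,000.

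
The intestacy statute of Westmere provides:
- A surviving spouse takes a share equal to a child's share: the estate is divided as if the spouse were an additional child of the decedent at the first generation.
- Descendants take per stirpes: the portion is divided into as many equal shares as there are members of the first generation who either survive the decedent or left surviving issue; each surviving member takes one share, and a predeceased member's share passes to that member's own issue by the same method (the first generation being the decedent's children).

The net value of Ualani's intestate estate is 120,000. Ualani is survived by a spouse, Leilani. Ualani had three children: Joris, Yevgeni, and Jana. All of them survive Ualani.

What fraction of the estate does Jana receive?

Jana receives 1/4 of the estate.

The spouse counts as an additional share at the children's level, so there are 4 primary shares of 30,000. Leilani takes one such share (30,000).
The children's combined portion (90,000) is divided into 3 shares of 30,000: Joris, Yevgeni, and Jana each take 30,000.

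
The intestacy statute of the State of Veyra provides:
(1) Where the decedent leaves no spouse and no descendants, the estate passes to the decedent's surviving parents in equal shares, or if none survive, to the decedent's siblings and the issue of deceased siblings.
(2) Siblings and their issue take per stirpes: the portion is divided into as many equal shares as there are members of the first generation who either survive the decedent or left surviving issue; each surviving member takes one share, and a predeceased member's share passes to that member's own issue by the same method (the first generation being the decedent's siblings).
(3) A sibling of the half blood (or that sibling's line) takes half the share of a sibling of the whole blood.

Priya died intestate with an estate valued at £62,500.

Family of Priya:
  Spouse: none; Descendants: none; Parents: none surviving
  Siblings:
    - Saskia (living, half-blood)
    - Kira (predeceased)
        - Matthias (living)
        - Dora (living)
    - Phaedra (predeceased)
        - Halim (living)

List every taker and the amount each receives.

Saskia: £12,500; Matthias: £12,500; Dora: £12,500; Halim: £25,000

The entire £62,500 passes to the siblings and their issue.
Counting each half-blood sibling's line as half a unit, there are 5/2 units in £62,500, so one unit is £25,000. Whole-blood lines (Kira and Phaedra) take £25,000 each; half-blood lines (Saskia) take £12,500 each.
Kira's share (£25,000) is divided into 2 shares of £12,500: Matthias and Dora each take £12,500.
Phaedra's share (£25,000) passes entirely to Halim.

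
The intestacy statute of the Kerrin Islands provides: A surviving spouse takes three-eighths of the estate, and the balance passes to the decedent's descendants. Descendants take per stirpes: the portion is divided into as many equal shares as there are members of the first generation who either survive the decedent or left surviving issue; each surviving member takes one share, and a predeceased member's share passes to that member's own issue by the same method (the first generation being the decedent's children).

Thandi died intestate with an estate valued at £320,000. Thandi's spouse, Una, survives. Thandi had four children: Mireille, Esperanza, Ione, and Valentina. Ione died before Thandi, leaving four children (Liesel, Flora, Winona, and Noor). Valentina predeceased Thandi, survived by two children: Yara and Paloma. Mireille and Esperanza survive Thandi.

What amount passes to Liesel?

Liesel receives £12,500.

Una takes three-eighths of £320,000 = £120,000. The remaining £200,000 passes to the descendants.
The descendants' portion (£200,000) is divided into 4 shares of £50,000: Mireille and Esperanza each take £50,000; Ione's £50,000 share passes to Ione's issue; Valentina's £50,000 share passes to Valentina's issue.
Ione's share (£50,000) is divided into 4 shares of £12,500: Liesel, Flora, Winona, and Noor each take £12,500.
Valentina's share (£50,000) is divided into 2 shares of £25,000: Yara and Paloma each take £25,000.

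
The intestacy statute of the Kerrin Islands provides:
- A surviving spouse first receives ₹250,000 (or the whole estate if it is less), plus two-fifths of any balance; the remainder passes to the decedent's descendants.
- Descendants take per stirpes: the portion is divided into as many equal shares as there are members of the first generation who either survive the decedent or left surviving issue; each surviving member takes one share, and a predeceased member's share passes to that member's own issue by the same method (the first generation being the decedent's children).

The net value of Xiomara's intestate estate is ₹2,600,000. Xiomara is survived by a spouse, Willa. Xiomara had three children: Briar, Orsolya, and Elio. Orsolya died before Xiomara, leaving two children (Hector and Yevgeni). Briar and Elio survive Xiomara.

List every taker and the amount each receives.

Willa: ₹1,190,000; Briar: ₹470,000; Hector: ₹235,000; Yevgeni: ₹235,000; Elio: ₹470,000

Willa first takes ₹250,000, leaving a balance of ₹2,350,000. Willa then takes two-fifths of the balance (₹940,000), for a total of ₹1,190,000. The remaining ₹1,410,000 passes to the descendants.
The descendants' portion (₹1,410,000) is divided into 3 shares of ₹470,000: Briar and Elio each take ₹470,000; Orsolya's ₹470,000 share passes to Orsolya's issue.
Orsolya's share (₹470,000) is divided into 2 shares of ₹235,000: Hector and Yevgeni each take ₹235,000.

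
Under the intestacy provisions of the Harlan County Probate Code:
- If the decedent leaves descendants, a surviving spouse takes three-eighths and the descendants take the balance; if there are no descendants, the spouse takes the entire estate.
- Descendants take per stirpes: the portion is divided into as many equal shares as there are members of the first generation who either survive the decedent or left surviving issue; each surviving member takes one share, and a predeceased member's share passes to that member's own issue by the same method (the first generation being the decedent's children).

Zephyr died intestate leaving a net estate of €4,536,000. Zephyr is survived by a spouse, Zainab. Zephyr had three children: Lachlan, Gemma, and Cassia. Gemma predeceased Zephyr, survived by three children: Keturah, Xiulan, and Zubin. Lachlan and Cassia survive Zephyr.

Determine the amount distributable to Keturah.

Zainab takes three-eighths of €4,536,000 = €1,701,000. The remaining €2,835,000 passes to the descendants.
The descendants' portion (€2,835,000) is divided into 3 shares of €945,000: Lachlan and Cassia each take €945,000; Gemma's €945,000 share passes to Gemma's issue.
Gemma's share (€945,000) is divided into 3 shares of €315,000: Keturah, Xiulan, and Zubin each take €315,000.

Keturah receives €315,000.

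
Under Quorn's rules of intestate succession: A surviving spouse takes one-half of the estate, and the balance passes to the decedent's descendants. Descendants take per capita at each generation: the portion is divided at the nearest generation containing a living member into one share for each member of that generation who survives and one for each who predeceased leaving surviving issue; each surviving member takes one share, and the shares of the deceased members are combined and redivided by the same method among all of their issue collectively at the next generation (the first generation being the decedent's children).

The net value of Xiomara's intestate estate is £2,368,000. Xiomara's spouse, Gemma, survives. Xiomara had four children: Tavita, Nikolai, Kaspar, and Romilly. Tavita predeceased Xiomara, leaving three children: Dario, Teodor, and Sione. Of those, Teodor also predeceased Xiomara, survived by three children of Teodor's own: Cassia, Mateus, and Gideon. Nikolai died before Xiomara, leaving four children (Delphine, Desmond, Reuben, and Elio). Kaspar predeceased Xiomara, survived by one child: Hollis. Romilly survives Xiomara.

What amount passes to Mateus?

Gemma takes one-half of £2,368,000 = £1,184,000. The remaining £1,184,000 passes to the descendants.
The descendants' portion (£1,184,000) is divided at the children's generation into 4 shares of £296,000. Romilly takes £296,000. The 3 shares of the deceased (Tavita, Nikolai, and Kaspar) are combined into a pool of £888,000.
That pool (£888,000) is divided at the grandchildren's generation into 8 shares of £111,000. Dario, Sione, Delphine, Desmond, Reuben, Elio, and Hollis each take £111,000. The remaining share for the deceased Teodor (£111,000) is carried to the next generation.
That pool (£111,000) is divided at the great-grandchildren's generation equally among Cassia, Mateus, and Gideon: £37,000 each.

Mateus receives £37,000.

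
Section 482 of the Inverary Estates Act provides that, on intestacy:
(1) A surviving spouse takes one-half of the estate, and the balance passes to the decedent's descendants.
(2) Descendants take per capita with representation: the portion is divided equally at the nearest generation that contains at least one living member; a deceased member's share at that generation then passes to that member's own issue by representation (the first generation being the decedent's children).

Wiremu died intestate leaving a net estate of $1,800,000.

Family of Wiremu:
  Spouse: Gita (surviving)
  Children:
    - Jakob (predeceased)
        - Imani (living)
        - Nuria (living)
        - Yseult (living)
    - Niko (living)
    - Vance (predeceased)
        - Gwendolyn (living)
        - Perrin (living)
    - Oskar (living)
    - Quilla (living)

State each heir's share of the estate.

Gita: $900,000; Imani: $60,000; Nuria: $60,000; Yseult: $60,000; Niko: $180,000; Gwendolyn: $90,000; Perrin: $90,000; Oskar: $180,000; Quilla: $180,000

Gita takes one-half of $1,800,000 = $900,000. The remaining $900,000 passes to the descendants.
The descendants' portion ($900,000) is divided into 5 shares of $180,000: Niko, Oskar, and Quilla each take $180,000; Jakob's $180,000 share passes to Jakob's issue; Vance's $180,000 share passes to Vance's issue.
Jakob's share ($180,000) is divided into 3 shares of $60,000: Imani, Nuria, and Yseult each take $60,000.
Vance's share ($180,000) is divided into 2 shares of $90,000: Gwendolyn and Perrin each take $90,000.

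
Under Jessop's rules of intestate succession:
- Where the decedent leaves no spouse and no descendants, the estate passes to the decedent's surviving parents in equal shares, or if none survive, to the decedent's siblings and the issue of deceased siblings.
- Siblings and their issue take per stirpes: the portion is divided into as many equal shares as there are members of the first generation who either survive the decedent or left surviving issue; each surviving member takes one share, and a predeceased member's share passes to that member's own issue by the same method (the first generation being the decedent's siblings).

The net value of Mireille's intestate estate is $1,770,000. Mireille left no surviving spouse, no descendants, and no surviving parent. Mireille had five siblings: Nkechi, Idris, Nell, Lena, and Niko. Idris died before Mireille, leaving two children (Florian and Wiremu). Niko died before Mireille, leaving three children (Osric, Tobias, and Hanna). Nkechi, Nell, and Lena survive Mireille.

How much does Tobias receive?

Tobias receives $118,000.

The entire $1,770,000 passes to the siblings and their issue.
That amount ($1,770,000) is divided into 5 shares of $354,000: Nkechi, Nell, and Lena each take $354,000; Idris's $354,000 share passes to Idris's issue; Niko's $354,000 share passes to Niko's issue.
Idris's share ($354,000) is divided into 2 shares of $177,000: Florian and Wiremu each take $177,000.
Niko's share ($354,000) is divided into 3 shares of $118,000: Osric, Tobias, and Hanna each take $118,000.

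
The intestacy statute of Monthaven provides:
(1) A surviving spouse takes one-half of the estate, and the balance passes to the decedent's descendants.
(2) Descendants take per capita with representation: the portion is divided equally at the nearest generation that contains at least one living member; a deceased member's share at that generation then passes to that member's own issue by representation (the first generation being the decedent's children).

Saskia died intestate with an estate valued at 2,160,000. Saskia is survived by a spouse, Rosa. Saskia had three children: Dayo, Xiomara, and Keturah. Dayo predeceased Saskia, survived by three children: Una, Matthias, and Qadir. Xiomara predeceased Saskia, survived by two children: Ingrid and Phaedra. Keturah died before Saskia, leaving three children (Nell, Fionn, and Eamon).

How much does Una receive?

Una receives 135,000.

Rosa takes one-half of 2,160,000 = 1,080,000. The remaining 1,080,000 passes to the descendants.
No child survives, so the initial division is made at the grandchildren's generation.
The descendants' portion (1,080,000) is divided into 8 shares of 135,000: Una, Matthias, Qadir, Ingrid, Phaedra, Nell, Fionn, and Eamon each take 135,000.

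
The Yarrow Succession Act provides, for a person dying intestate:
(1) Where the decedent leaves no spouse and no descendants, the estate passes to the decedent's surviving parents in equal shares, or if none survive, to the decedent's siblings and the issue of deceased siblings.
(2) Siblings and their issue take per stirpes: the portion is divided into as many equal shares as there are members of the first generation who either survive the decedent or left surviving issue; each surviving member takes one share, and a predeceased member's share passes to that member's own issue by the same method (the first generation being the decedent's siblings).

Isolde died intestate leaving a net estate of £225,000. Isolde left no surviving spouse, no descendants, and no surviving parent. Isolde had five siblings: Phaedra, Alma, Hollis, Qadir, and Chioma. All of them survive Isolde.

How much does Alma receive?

The entire £225,000 passes to the siblings and their issue.
That amount (£225,000) is divided into 5 shares of £45,000: Phaedra, Alma, Hollis, Qadir, and Chioma each take £45,000.

Alma receives £45,000.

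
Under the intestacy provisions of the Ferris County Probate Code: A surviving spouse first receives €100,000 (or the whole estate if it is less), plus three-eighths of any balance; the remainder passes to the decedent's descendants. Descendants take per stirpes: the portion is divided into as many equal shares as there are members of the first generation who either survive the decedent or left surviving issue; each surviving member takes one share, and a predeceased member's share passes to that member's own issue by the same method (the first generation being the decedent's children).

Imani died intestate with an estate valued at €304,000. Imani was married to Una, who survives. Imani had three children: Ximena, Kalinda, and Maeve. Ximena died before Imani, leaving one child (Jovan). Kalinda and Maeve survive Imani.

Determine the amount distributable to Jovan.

Una first takes €100,000, leaving a balance of €204,000. Una then takes three-eighths of the balance (€76,500), for a total of €176,500. The remaining €127,500 passes to the descendants.
The descendants' portion (€127,500) is divided into 3 shares of €42,500: Kalinda and Maeve each take €42,500; Ximena's €42,500 share passes to Ximena's issue.
Ximena's share (€42,500) passes entirely to Jovan.

Jovan receives €42,500.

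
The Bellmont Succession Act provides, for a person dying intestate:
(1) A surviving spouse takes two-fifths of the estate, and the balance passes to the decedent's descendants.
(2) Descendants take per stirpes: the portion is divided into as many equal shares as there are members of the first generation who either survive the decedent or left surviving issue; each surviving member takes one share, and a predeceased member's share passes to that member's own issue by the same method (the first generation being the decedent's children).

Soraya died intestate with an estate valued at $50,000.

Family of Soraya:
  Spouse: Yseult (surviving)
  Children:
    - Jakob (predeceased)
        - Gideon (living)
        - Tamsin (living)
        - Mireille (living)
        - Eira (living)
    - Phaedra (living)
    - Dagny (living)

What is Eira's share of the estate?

Eira receives $2,500.

Yseult takes two-fifths of $50,000 = $20,000. The remaining $30,000 passes to the descendants.
The descendants' portion ($30,000) is divided into 3 shares of $10,000: Phaedra and Dagny each take $10,000; Jakob's $10,000 share passes to Jakob's issue.
Jakob's share ($10,000) is divided into 4 shares of $2,500: Gideon, Tamsin, Mireille, and Eira each take $2,500.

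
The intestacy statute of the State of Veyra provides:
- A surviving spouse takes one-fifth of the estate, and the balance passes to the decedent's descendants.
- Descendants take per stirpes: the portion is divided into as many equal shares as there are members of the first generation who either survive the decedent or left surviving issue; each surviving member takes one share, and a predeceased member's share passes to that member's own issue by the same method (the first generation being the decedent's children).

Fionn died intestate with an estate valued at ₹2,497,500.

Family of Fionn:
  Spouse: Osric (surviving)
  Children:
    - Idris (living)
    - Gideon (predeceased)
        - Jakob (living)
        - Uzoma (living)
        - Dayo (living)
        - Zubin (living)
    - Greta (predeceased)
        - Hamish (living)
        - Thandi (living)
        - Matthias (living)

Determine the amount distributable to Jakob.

Jakob receives ₹166,500.

Osric takes one-fifth of ₹2,497,500 = ₹499,500. The remaining ₹1,998,000 passes to the descendants.
The descendants' portion (₹1,998,000) is divided into 3 shares of ₹666,000: Idris takes ₹666,000; Gideon's ₹666,000 share passes to Gideon's issue; Greta's ₹666,000 share passes to Greta's issue.
Gideon's share (₹666,000) is divided into 4 shares of ₹166,500: Jakob, Uzoma, Dayo, and Zubin each take ₹166,500.
Greta's share (₹666,000) is divided into 3 shares of ₹222,000: Hamish, Thandi, and Matthias each take ₹222,000.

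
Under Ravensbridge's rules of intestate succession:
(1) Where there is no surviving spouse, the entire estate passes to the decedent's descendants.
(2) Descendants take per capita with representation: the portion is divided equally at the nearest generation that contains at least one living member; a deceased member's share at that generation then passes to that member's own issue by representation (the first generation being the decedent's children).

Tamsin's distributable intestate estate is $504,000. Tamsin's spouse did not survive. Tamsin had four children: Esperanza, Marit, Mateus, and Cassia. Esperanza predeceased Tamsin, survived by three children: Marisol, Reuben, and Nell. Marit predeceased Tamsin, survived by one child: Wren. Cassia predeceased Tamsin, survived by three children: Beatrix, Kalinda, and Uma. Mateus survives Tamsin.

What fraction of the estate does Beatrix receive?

The entire $504,000 passes to the descendants.
That amount ($504,000) is divided into 4 shares of $126,000: Mateus takes $126,000; Esperanza's $126,000 share passes to Esperanza's issue; Marit's $126,000 share passes to Marit's issue; Cassia's $126,000 share passes to Cassia's issue.
Esperanza's share ($126,000) is divided into 3 shares of $42,000: Marisol, Reuben, and Nell each take $42,000.
Marit's share ($126,000) passes entirely to Wren.
Cassia's share ($126,000) is divided into 3 shares of $42,000: Beatrix, Kalinda, and Uma each take $42,000.

Beatrix receives 1/12 of the estate.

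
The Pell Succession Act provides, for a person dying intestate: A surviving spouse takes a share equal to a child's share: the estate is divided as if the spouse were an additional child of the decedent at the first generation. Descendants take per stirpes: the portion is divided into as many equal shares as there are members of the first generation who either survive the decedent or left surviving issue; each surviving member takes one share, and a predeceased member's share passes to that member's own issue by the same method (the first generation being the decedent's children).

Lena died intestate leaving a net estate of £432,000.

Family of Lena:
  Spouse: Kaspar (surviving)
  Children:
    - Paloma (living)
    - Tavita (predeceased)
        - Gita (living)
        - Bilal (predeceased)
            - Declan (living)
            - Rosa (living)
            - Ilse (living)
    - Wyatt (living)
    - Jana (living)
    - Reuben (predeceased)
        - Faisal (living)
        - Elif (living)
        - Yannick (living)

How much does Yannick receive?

Yannick receives £24,000.

The spouse counts as an additional share at the children's level, so there are 6 primary shares of £72,000. Kaspar takes one such share (£72,000).
The children's combined portion (£360,000) is divided into 5 shares of £72,000: Paloma, Wyatt, and Jana each take £72,000; Tavita's £72,000 share passes to Tavita's issue; Reuben's £72,000 share passes to Reuben's issue.
Tavita's share (£72,000) is divided into 2 shares of £36,000: Gita takes £36,000; Bilal's £36,000 share passes to Bilal's issue.
Bilal's share (£36,000) is divided into 3 shares of £12,000: Declan, Rosa, and Ilse each take £12,000.
Reuben's share (£72,000) is divided into 3 shares of £24,000: Faisal, Elif, and Yannick each take £24,000.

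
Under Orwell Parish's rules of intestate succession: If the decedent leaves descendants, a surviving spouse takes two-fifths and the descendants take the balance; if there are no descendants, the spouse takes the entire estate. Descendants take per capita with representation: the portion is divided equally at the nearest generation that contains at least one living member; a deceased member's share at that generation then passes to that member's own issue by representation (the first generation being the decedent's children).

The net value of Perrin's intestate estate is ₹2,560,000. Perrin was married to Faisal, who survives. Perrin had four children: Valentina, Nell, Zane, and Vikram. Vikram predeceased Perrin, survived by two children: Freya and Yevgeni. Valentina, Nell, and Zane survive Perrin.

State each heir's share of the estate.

Faisal: ₹1,024,000; Valentina: ₹384,000; Nell: ₹384,000; Zane: ₹384,000; Freya: ₹192,000; Yevgeni: ₹192,000

Faisal takes two-fifths of ₹2,560,000 = ₹1,024,000. The remaining ₹1,536,000 passes to the descendants.
The descendants' portion (₹1,536,000) is divided into 4 shares of ₹384,000: Valentina, Nell, and Zane each take ₹384,000; Vikram's ₹384,000 share passes to Vikram's issue.
Vikram's share (₹384,000) is divided into 2 shares of ₹192,000: Freya and Yevgeni each take ₹192,000.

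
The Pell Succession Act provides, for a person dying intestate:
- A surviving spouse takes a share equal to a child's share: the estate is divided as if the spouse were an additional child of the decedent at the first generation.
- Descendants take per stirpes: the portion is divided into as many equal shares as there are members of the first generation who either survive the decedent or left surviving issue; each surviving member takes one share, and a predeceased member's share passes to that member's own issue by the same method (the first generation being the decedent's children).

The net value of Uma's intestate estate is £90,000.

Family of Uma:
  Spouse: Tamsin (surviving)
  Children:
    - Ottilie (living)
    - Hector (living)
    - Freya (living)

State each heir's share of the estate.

Tamsin: £22,500; Ottilie: £22,500; Hector: £22,500; Freya: £22,500

The spouse counts as an additional share at the children's level, so there are 4 primary shares of £22,500. Tamsin takes one such share (£22,500).
The children's combined portion (£67,500) is divided into 3 shares of £22,500: Ottilie, Hector, and Freya each take £22,500.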